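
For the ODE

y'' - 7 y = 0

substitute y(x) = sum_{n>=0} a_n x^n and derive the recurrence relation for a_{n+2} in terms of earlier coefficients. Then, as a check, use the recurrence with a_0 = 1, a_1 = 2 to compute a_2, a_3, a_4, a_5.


Substitute y = sum_n a_n x^n into y'' + (const) y = 0.
y''(x) = sum_{n>=0} (n+2)(n+1) a_{n+2} x^n.
The ODE becomes sum_n [(n+2)(n+1) a_{n+2} - 7 a_n] x^n = 0.
Setting each coefficient to zero gives the recurrence:
  (n+2)(n+1) a_{n+2} - 7 a_n = 0,
  a_{n+2} = 7 / ((n+1)(n+2)) a_n.

Check with a_0 = 1, a_1 = 2 (apply the recurrence for n = 0, 1, 2, 3): a_0 = 1, a_1 = 2, a_2 = 7/2, a_3 = 7/3, a_4 = 49/24, a_5 = 49/60.

a_{n+2} = 7/((n+1)(n+2)) * a_n; check: a_0 = 1, a_1 = 2, a_2 = 7/2, a_3 = 7/3, a_4 = 49/24, a_5 = 49/60


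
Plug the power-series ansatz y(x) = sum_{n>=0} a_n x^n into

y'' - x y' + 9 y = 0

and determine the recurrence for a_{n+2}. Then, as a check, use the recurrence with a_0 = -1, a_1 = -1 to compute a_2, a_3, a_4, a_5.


Substitute y = sum_n a_n x^n.
y''(x) has coefficient (n+2)(n+1) a_{n+2} at x^n;
-x y'(x) has coefficient -n a_n at x^n (shift);
9 y(x) has coefficient 9 a_n at x^n.
Matching x^n: (n+2)(n+1) a_{n+2} + (-n + 9) a_n = 0.
Thus a_{n+2} = (n - 9) / ((n+1)(n+2)) * a_n.

Check with a_0 = -1, a_1 = -1 (apply the recurrence for n = 0, 1, 2, 3): a_0 = -1, a_1 = -1, a_2 = 9/2, a_3 = 4/3, a_4 = -21/8, a_5 = -2/5.

a_(n+2) = (n - 9) / ((n+1)(n+2)) * a_n; check: a_0 = -1, a_1 = -1, a_2 = 9/2, a_3 = 4/3, a_4 = -21/8, a_5 = -2/5


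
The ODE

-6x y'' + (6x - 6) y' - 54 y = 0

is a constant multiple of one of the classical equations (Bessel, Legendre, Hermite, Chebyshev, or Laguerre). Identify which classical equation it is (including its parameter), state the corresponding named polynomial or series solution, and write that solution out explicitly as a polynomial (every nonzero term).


All three coefficients share the factor -6; dividing through by -6 gives  x y'' + (1 - x) y' + 9 y = 0.
This matches the Laguerre equation x y'' + (1 - x) y' + n y = 0 with n = 9; the polynomial solution is L_9(x).
With y = sum_k a_k x^k, matching x^k gives (k+1)k a_{k+1} + (k+1) a_{k+1} - k a_k + n a_k = 0, i.e. (k+1)^2 a_{k+1} = (k - n) a_k = (k - 9) a_k. The right side vanishes at k = 9, so the series terminates at degree 9.
Standard normalization L_n(0) = 1 gives a_0 = 1. Work upward with a_{k+1} = (k - 9) a_k / (k+1)^2:
  a_1 = (0 - 9)(1) / 1^2 = -9/1 = -9
  a_2 = (1 - 9)(-9) / 2^2 = 72/4 = 18
  a_3 = (2 - 9)(18) / 3^2 = -126/9 = -14
  a_4 = (3 - 9)(-14) / 4^2 = 84/16 = 21/4
  a_5 = (4 - 9)(21/4) / 5^2 = (-105/4)/25 = -21/20
  a_6 = (5 - 9)(-21/20) / 6^2 = (21/5)/36 = 7/60
  a_7 = (6 - 9)(7/60) / 7^2 = (-7/20)/49 = -1/140
  a_8 = (7 - 9)(-1/140) / 8^2 = (1/70)/64 = 1/4480
  a_9 = (8 - 9)(1/4480) / 9^2 = (-1/4480)/81 = -1/362880
Hence L_9(x) = -x^9/362880 + x^8/4480 - x^7/140 + 7 x^6/60 - 21 x^5/20 + 21 x^4/4 - 14 x^3 + 18 x^2 - 9 x + 1.

L_9(x); series = -x^9/362880 + x^8/4480 - x^7/140 + 7 x^6/60 - 21 x^5/20 + 21 x^4/4 - 14 x^3 + 18 x^2 - 9 x + 1


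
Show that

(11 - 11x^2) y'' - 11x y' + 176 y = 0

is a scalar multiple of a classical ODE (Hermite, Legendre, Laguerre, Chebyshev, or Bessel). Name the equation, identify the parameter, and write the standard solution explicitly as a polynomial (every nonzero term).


All three coefficients share the factor 11; dividing through by 11 gives  (1 - x^2) y'' - x y' + 16 y = 0.
This matches the Chebyshev equation (1 - x^2) y'' - x y' + n^2 y = 0 (note the -x y' term, not -2x y') with n^2 = 16, so n = 4; the polynomial solution is T_4(x).
With y = sum_k a_k x^k, matching x^k gives (k+2)(k+1) a_{k+2} = (k^2 - n^2) a_k = (k - 4)(k + 4) a_k. The right side vanishes at k = 4, so the series with the parity of 4 terminates at degree 4.
Standard normalization: leading coefficient of T_n is 2^(n-1), so a_4 = 2^3 = 8. Work downward with a_k = (k+1)(k+2) a_{k+2} / ((k - 4)(k + 4)):
  a_2 = (3)(4)(8) / ((2 - 4)(2 + 4)) = 96/(-12) = -8
  a_0 = (1)(2)(-8) / ((0 - 4)(0 + 4)) = -16/(-16) = 1
Hence T_4(x) = 8 x^4 - 8 x^2 + 1.

T_4(x); series = 8 x^4 - 8 x^2 + 1


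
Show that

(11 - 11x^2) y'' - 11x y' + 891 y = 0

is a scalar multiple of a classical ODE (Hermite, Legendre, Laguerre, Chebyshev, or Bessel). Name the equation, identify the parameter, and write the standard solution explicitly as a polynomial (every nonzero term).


All three coefficients share the factor 11; dividing through by 11 gives  (1 - x^2) y'' - x y' + 81 y = 0.
This matches the Chebyshev equation (1 - x^2) y'' - x y' + n^2 y = 0 (note the -x y' term, not -2x y') with n^2 = 81, so n = 9; the polynomial solution is T_9(x).
With y = sum_k a_k x^k, matching x^k gives (k+2)(k+1) a_{k+2} = (k^2 - n^2) a_k = (k - 9)(k + 9) a_k. The right side vanishes at k = 9, so the series with the parity of 9 terminates at degree 9.
Standard normalization: leading coefficient of T_n is 2^(n-1), so a_9 = 2^8 = 256. Work downward with a_k = (k+1)(k+2) a_{k+2} / ((k - 9)(k + 9)):
  a_7 = (8)(9)(256) / ((7 - 9)(7 + 9)) = 18432/(-32) = -576
  a_5 = (6)(7)(-576) / ((5 - 9)(5 + 9)) = -24192/(-56) = 432
  a_3 = (4)(5)(432) / ((3 - 9)(3 + 9)) = 8640/(-72) = -120
  a_1 = (2)(3)(-120) / ((1 - 9)(1 + 9)) = -720/(-80) = 9
Hence T_9(x) = 256 x^9 - 576 x^7 + 432 x^5 - 120 x^3 + 9 x.

T_9(x); series = 256 x^9 - 576 x^7 + 432 x^5 - 120 x^3 + 9 x


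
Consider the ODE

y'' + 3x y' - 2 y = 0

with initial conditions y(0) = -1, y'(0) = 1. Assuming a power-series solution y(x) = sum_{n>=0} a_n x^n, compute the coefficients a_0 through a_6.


Ansatz: y(x) = sum_{n>=0} a_n x^n, so y'(x) = sum_{n>=1} n a_n x^(n-1) and y''(x) = sum_{n>=2} n(n-1) a_n x^(n-2).
Substitute into P(x) y'' + Q(x) y' + R(x) y = 0 with P(x) = 1, Q(x) = 3x, R(x) = -2, and match powers of x.
Initial conditions: a_0 = -1, a_1 = 1.
Setting the coefficient of each power of x to zero and solving order by order (substituting the coefficients already found):
  x^0: 2 a_2 - 2 a_0 = 0  ->  2 a_2 = 2 a_0 = -2  ->  a_2 = -1
  x^1: 6 a_3 + a_1 = 0  ->  6 a_3 = -a_1 = -1  ->  a_3 = -1/6
  x^2: 12 a_4 + 4 a_2 = 0  ->  12 a_4 = -4 a_2 = 4  ->  a_4 = 1/3
  x^3: 20 a_5 + 7 a_3 = 0  ->  20 a_5 = -7 a_3 = 7/6  ->  a_5 = 7/120
  x^4: 30 a_6 + 10 a_4 = 0  ->  30 a_6 = -10 a_4 = -10/3  ->  a_6 = -1/9
Truncated series: y(x) = -1 + x - x^2 - (1/6) x^3 + (1/3) x^4 + (7/120) x^5 - (1/9) x^6 + O(x^7).

a_0 = -1; a_1 = 1; a_2 = -1; a_3 = -1/6; a_4 = 1/3; a_5 = 7/120; a_6 = -1/9


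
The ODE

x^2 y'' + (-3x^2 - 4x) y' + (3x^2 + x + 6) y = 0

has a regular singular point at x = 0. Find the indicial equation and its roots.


Divide by x^2 to reach normal form y'' + P_1(x) y' + P_2(x) y = 0 with P_1(x) = -3 - 4/x and P_2(x) = 3 + 1/x + 6/x^2.
x = 0 is a singular point because the y'-coefficient -3 - 4/x has a pole at x = 0 and the y-coefficient 3 + 1/x + 6/x^2 has a pole at x = 0.
It is a regular singular point because x P_1(x) = p(x) = -3x - 4 and x^2 P_2(x) = q(x) = 3x^2 + x + 6 are polynomials, hence analytic at x = 0.
p(0) = -4,  q(0) = 6.
Indicial equation: r(r-1) + p(0) r + q(0) = 0, i.e. r^2 + (p(0) - 1) r + q(0) = 0, i.e. r^2 - 5 r + 6 = 0.
Discriminant: (-5)^2 - 4(6) = 1, so r = (5 ± 1)/2.
Solving: r_1 = 3, r_2 = 2.

indicial: r^2 - 5 r + 6 = 0; roots r_1 = 3, r_2 = 2


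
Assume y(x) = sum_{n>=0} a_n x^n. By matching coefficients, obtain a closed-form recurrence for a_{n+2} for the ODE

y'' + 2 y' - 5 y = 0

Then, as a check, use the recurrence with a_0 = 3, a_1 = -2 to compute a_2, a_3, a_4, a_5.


Substitute y = sum_n a_n x^n.
y''(x) has coefficient (n+2)(n+1) a_{n+2} at x^n;
2 y'(x) has coefficient 2 (n+1) a_{n+1} at x^n;
-5 y(x) has coefficient -5 a_n at x^n.
Matching x^n: (n+2)(n+1) a_{n+2} + 2 (n+1) a_{n+1} - 5 a_n = 0.
Thus a_{n+2} = [-2 (n+1) a_{n+1} + 5 a_n] / ((n+1)(n+2)).

Check with a_0 = 3, a_1 = -2 (apply the recurrence for n = 0, 1, 2, 3): a_0 = 3, a_1 = -2, a_2 = 19/2, a_3 = -8, a_4 = 191/24, a_5 = -311/60.

a_(n+2) = [-2 (n+1) a_(n+1) + 5 a_n] / ((n+1)(n+2)); check: a_0 = 3, a_1 = -2, a_2 = 19/2, a_3 = -8, a_4 = 191/24, a_5 = -311/60


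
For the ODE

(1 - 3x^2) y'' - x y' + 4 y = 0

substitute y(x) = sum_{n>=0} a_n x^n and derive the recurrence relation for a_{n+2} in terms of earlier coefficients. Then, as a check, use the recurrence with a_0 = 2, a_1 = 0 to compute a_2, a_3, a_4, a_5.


Substitute y = sum_n a_n x^n.
(1 - 3 x^2) y'' contributes (n+2)(n+1) a_{n+2} - 3 n(n-1) a_n at x^n.
-x y'(x) contributes -n a_n at x^n.
4 y(x) contributes 4 a_n at x^n.
Matching x^n: (n+2)(n+1) a_{n+2} + (-3 n(n-1) - n + 4) a_n = 0.
Thus a_{n+2} = (3 n(n-1) + n - 4) / ((n+1)(n+2)) * a_n.

Check with a_0 = 2, a_1 = 0 (apply the recurrence for n = 0, 1, 2, 3): a_0 = 2, a_1 = 0, a_2 = -4, a_3 = 0, a_4 = -4/3, a_5 = 0.

a_(n+2) = (3 n(n-1) + n - 4) / ((n+1)(n+2)) * a_n; check: a_0 = 2, a_1 = 0, a_2 = -4, a_3 = 0, a_4 = -4/3, a_5 = 0


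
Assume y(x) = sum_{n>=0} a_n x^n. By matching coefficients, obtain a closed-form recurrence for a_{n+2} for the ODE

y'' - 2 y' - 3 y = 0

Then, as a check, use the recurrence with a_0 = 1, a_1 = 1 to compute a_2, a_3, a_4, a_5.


Substitute y = sum_n a_n x^n.
y''(x) has coefficient (n+2)(n+1) a_{n+2} at x^n;
-2 y'(x) has coefficient -2 (n+1) a_{n+1} at x^n;
-3 y(x) has coefficient -3 a_n at x^n.
Matching x^n: (n+2)(n+1) a_{n+2} - 2 (n+1) a_{n+1} - 3 a_n = 0.
Thus a_{n+2} = [2 (n+1) a_{n+1} + 3 a_n] / ((n+1)(n+2)).

Check with a_0 = 1, a_1 = 1 (apply the recurrence for n = 0, 1, 2, 3): a_0 = 1, a_1 = 1, a_2 = 5/2, a_3 = 13/6, a_4 = 41/24, a_5 = 121/120.

a_(n+2) = [2 (n+1) a_(n+1) + 3 a_n] / ((n+1)(n+2)); check: a_0 = 1, a_1 = 1, a_2 = 5/2, a_3 = 13/6, a_4 = 41/24, a_5 = 121/120


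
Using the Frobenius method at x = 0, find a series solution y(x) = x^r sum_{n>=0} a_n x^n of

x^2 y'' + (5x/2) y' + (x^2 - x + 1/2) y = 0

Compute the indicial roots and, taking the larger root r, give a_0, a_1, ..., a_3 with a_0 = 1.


Write in Frobenius form y'' + (p(x)/x) y' + (q(x)/x^2) y = 0:
  p(x) = 5/2,  q(x) = x^2 - x + 1/2.
Indicial equation: r(r-1) + (5/2) r + (1/2) = 0 -> roots r_1 = -1/2, r_2 = -1.
Take r = r_1 = -1/2. Let y(x) = x^r sum_{n>=0} a_n x^n with a_0 = 1.
Substitute y = x^r sum a_n x^n and match x^{r+n}. The recurrence is
  D(n) a_n - 1 a_{n-1} + 1 a_{n-2} = 0,  where D(n) = (r+n)(r+n-1) + (5/2)(r+n) + (1/2).
  a_n = [1 a_{n-1} - 1 a_{n-2}] / D(n).
Since the indicial polynomial factors as (r - r_1)(r - r_2), D(n) = (r_1 + n - r_1)(r_1 + n - r_2) = n(n + 1/2).
Evaluating step by step (a_0 = 1):
  n = 1: D(1) = 1(1 + 1/2) = 3/2; numerator = 1(1) = 1; a_1 = (1)/(3/2) = 2/3
  n = 2: D(2) = 2(2 + 1/2) = 5; numerator = 1(2/3) - 1(1) = -1/3; a_2 = (-1/3)/(5) = -1/15
  n = 3: D(3) = 3(3 + 1/2) = 21/2; numerator = 1(-1/15) - 1(2/3) = -11/15; a_3 = (-11/15)/(21/2) = -22/315

r = -1/2; a_0 = 1; a_1 = 2/3; a_2 = -1/15; a_3 = -22/315


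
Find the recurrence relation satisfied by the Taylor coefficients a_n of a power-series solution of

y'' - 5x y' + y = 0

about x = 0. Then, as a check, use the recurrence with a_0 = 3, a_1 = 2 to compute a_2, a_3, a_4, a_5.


Substitute y = sum_n a_n x^n.
y''(x) has coefficient (n+2)(n+1) a_{n+2} at x^n;
-5 x y'(x) has coefficient -5 n a_n at x^n (shift);
y(x) has coefficient 1 a_n at x^n.
Matching x^n: (n+2)(n+1) a_{n+2} + (-5n + 1) a_n = 0.
Thus a_{n+2} = (5n - 1) / ((n+1)(n+2)) * a_n.

Check with a_0 = 3, a_1 = 2 (apply the recurrence for n = 0, 1, 2, 3): a_0 = 3, a_1 = 2, a_2 = -3/2, a_3 = 4/3, a_4 = -9/8, a_5 = 14/15.

a_(n+2) = (5n - 1) / ((n+1)(n+2)) * a_n; check: a_0 = 3, a_1 = 2, a_2 = -3/2, a_3 = 4/3, a_4 = -9/8, a_5 = 14/15


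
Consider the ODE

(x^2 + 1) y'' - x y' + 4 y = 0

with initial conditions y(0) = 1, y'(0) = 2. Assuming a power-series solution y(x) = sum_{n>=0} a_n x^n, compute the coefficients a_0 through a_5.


Ansatz: y(x) = sum_{n>=0} a_n x^n, so y'(x) = sum_{n>=1} n a_n x^(n-1) and y''(x) = sum_{n>=2} n(n-1) a_n x^(n-2).
Substitute into P(x) y'' + Q(x) y' + R(x) y = 0 with P(x) = x^2 + 1, Q(x) = -x, R(x) = 4, and match powers of x.
Initial conditions: a_0 = 1, a_1 = 2.
Setting the coefficient of each power of x to zero and solving order by order (substituting the coefficients already found):
  x^0: 2 a_2 + 4 a_0 = 0  ->  2 a_2 = -4 a_0 = -4  ->  a_2 = -2
  x^1: 6 a_3 + 3 a_1 = 0  ->  6 a_3 = -3 a_1 = -6  ->  a_3 = -1
  x^2: 12 a_4 + 4 a_2 = 0  ->  12 a_4 = -4 a_2 = 8  ->  a_4 = 2/3
  x^3: 20 a_5 + 7 a_3 = 0  ->  20 a_5 = -7 a_3 = 7  ->  a_5 = 7/20
Truncated series: y(x) = 1 + 2 x - 2 x^2 - x^3 + (2/3) x^4 + (7/20) x^5 + O(x^6).

a_0 = 1; a_1 = 2; a_2 = -2; a_3 = -1; a_4 = 2/3; a_5 = 7/20


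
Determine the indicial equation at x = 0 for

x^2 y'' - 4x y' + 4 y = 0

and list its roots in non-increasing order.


Divide by x^2 to reach normal form y'' + P_1(x) y' + P_2(x) y = 0 with P_1(x) = -4/x and P_2(x) = 4/x^2.
x = 0 is a singular point because the y'-coefficient -4/x has a pole at x = 0 and the y-coefficient 4/x^2 has a pole at x = 0.
It is a regular singular point because x P_1(x) = p(x) = -4 and x^2 P_2(x) = q(x) = 4 are polynomials, hence analytic at x = 0.
p(0) = -4,  q(0) = 4.
Indicial equation: r(r-1) + p(0) r + q(0) = 0, i.e. r^2 + (p(0) - 1) r + q(0) = 0, i.e. r^2 - 5 r + 4 = 0.
Discriminant: (-5)^2 - 4(4) = 9, so r = (5 ± 3)/2.
Solving: r_1 = 4, r_2 = 1.

indicial: r^2 - 5 r + 4 = 0; roots r_1 = 4, r_2 = 1


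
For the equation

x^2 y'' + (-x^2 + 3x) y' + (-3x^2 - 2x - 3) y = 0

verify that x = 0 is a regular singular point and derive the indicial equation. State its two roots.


Divide by x^2 to reach normal form y'' + P_1(x) y' + P_2(x) y = 0 with P_1(x) = -1 + 3/x and P_2(x) = -3 - 2/x - 3/x^2.
x = 0 is a singular point because the y'-coefficient -1 + 3/x has a pole at x = 0 and the y-coefficient -3 - 2/x - 3/x^2 has a pole at x = 0.
It is a regular singular point because x P_1(x) = p(x) = 3 - x and x^2 P_2(x) = q(x) = -3x^2 - 2x - 3 are polynomials, hence analytic at x = 0.
p(0) = 3,  q(0) = -3.
Indicial equation: r(r-1) + p(0) r + q(0) = 0, i.e. r^2 + (p(0) - 1) r + q(0) = 0, i.e. r^2 + 2 r - 3 = 0.
Discriminant: (2)^2 - 4(-3) = 16, so r = (-2 ± 4)/2.
Solving: r_1 = 1, r_2 = -3.

indicial: r^2 + 2 r - 3 = 0; roots r_1 = 1, r_2 = -3


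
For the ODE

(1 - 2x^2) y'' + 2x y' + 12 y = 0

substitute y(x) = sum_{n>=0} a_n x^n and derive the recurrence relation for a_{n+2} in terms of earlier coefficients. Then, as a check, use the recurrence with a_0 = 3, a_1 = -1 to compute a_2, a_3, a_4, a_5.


Substitute y = sum_n a_n x^n.
(1 - 2 x^2) y'' contributes (n+2)(n+1) a_{n+2} - 2 n(n-1) a_n at x^n.
2 x y'(x) contributes 2 n a_n at x^n.
12 y(x) contributes 12 a_n at x^n.
Matching x^n: (n+2)(n+1) a_{n+2} + (-2 n(n-1) + 2 n + 12) a_n = 0.
Thus a_{n+2} = (2 n(n-1) - 2 n - 12) / ((n+1)(n+2)) * a_n.

Check with a_0 = 3, a_1 = -1 (apply the recurrence for n = 0, 1, 2, 3): a_0 = 3, a_1 = -1, a_2 = -18, a_3 = 7/3, a_4 = 18, a_5 = -7/10.

a_(n+2) = (2 n(n-1) - 2 n - 12) / ((n+1)(n+2)) * a_n; check: a_0 = 3, a_1 = -1, a_2 = -18, a_3 = 7/3, a_4 = 18, a_5 = -7/10


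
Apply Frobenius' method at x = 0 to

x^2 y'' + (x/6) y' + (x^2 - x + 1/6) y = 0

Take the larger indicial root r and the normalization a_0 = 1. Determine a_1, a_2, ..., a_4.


Write in Frobenius form y'' + (p(x)/x) y' + (q(x)/x^2) y = 0:
  p(x) = 1/6,  q(x) = x^2 - x + 1/6.
Indicial equation: r(r-1) + (1/6) r + (1/6) = 0 -> roots r_1 = 1/2, r_2 = 1/3.
Take r = r_1 = 1/2. Let y(x) = x^r sum_{n>=0} a_n x^n with a_0 = 1.
Substitute y = x^r sum a_n x^n and match x^{r+n}. The recurrence is
  D(n) a_n - 1 a_{n-1} + 1 a_{n-2} = 0,  where D(n) = (r+n)(r+n-1) + (1/6)(r+n) + (1/6).
  a_n = [1 a_{n-1} - 1 a_{n-2}] / D(n).
Since the indicial polynomial factors as (r - r_1)(r - r_2), D(n) = (r_1 + n - r_1)(r_1 + n - r_2) = n(n + 1/6).
Evaluating step by step (a_0 = 1):
  n = 1: D(1) = 1(1 + 1/6) = 7/6; numerator = 1(1) = 1; a_1 = (1)/(7/6) = 6/7
  n = 2: D(2) = 2(2 + 1/6) = 13/3; numerator = 1(6/7) - 1(1) = -1/7; a_2 = (-1/7)/(13/3) = -3/91
  n = 3: D(3) = 3(3 + 1/6) = 19/2; numerator = 1(-3/91) - 1(6/7) = -81/91; a_3 = (-81/91)/(19/2) = -162/1729
  n = 4: D(4) = 4(4 + 1/6) = 50/3; numerator = 1(-162/1729) - 1(-3/91) = -15/247; a_4 = (-15/247)/(50/3) = -9/2470

r = 1/2; a_0 = 1; a_1 = 6/7; a_2 = -3/91; a_3 = -162/1729; a_4 = -9/2470


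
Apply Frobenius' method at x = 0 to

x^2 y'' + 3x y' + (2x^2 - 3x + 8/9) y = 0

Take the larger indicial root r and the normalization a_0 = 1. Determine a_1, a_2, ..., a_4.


Write in Frobenius form y'' + (p(x)/x) y' + (q(x)/x^2) y = 0:
  p(x) = 3,  q(x) = 2x^2 - 3x + 8/9.
Indicial equation: r(r-1) + (3) r + (8/9) = 0 -> roots r_1 = -2/3, r_2 = -4/3.
Take r = r_1 = -2/3. Let y(x) = x^r sum_{n>=0} a_n x^n with a_0 = 1.
Substitute y = x^r sum a_n x^n and match x^{r+n}. The recurrence is
  D(n) a_n - 3 a_{n-1} + 2 a_{n-2} = 0,  where D(n) = (r+n)(r+n-1) + (3)(r+n) + (8/9).
  a_n = [3 a_{n-1} - 2 a_{n-2}] / D(n).
Since the indicial polynomial factors as (r - r_1)(r - r_2), D(n) = (r_1 + n - r_1)(r_1 + n - r_2) = n(n + 2/3).
Evaluating step by step (a_0 = 1):
  n = 1: D(1) = 1(1 + 2/3) = 5/3; numerator = 3(1) = 3; a_1 = (3)/(5/3) = 9/5
  n = 2: D(2) = 2(2 + 2/3) = 16/3; numerator = 3(9/5) - 2(1) = 17/5; a_2 = (17/5)/(16/3) = 51/80
  n = 3: D(3) = 3(3 + 2/3) = 11; numerator = 3(51/80) - 2(9/5) = -27/16; a_3 = (-27/16)/(11) = -27/176
  n = 4: D(4) = 4(4 + 2/3) = 56/3; numerator = 3(-27/176) - 2(51/80) = -1527/880; a_4 = (-1527/880)/(56/3) = -4581/49280

r = -2/3; a_0 = 1; a_1 = 9/5; a_2 = 51/80; a_3 = -27/176; a_4 = -4581/49280


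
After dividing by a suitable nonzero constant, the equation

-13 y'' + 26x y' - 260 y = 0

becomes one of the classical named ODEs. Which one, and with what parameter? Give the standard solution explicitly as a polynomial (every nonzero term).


All three coefficients share the factor -13; dividing through by -13 gives  y'' - 2x y' + 20 y = 0.
This matches the Hermite equation y'' - 2x y' + 2n y = 0 with 2n = 20, so n = 10; the polynomial solution is H_10(x).
With y = sum_k a_k x^k, matching x^k gives (k+2)(k+1) a_{k+2} = 2(k - n) a_k = 2(k - 10) a_k. The right side vanishes at k = 10, so the series with the parity of 10 terminates at degree 10.
Standard normalization: leading coefficient of H_n is 2^n, so a_10 = 2^10 = 1024. Work downward with a_k = (k+1)(k+2) a_{k+2} / (2(k - n)):
  a_8 = (9)(10)(1024) / (2(8 - 10)) = 92160/(-4) = -23040
  a_6 = (7)(8)(-23040) / (2(6 - 10)) = -1290240/(-8) = 161280
  a_4 = (5)(6)(161280) / (2(4 - 10)) = 4838400/(-12) = -403200
  a_2 = (3)(4)(-403200) / (2(2 - 10)) = -4838400/(-16) = 302400
  a_0 = (1)(2)(302400) / (2(0 - 10)) = 604800/(-20) = -30240
Hence H_10(x) = 1024 x^10 - 23040 x^8 + 161280 x^6 - 403200 x^4 + 302400 x^2 - 30240.

H_10(x); series = 1024 x^10 - 23040 x^8 + 161280 x^6 - 403200 x^4 + 302400 x^2 - 30240


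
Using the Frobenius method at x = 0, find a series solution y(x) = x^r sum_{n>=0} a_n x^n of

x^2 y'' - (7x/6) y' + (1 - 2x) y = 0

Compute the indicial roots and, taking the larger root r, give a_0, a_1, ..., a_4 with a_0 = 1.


Write in Frobenius form y'' + (p(x)/x) y' + (q(x)/x^2) y = 0:
  p(x) = -7/6,  q(x) = 1 - 2x.
Indicial equation: r(r-1) + (-7/6) r + (1) = 0 -> roots r_1 = 3/2, r_2 = 2/3.
Take r = r_1 = 3/2. Let y(x) = x^r sum_{n>=0} a_n x^n with a_0 = 1.
Substitute y = x^r sum a_n x^n and match x^{r+n}. The recurrence is
  D(n) a_n - 2 a_{n-1} = 0,  where D(n) = (r+n)(r+n-1) + (-7/6)(r+n) + (1).
  a_n = 2 / D(n) * a_{n-1}.
Since the indicial polynomial factors as (r - r_1)(r - r_2), D(n) = (r_1 + n - r_1)(r_1 + n - r_2) = n(n + 5/6).
Evaluating step by step (a_0 = 1):
  n = 1: D(1) = 1(1 + 5/6) = 11/6; numerator = 2(1) = 2; a_1 = (2)/(11/6) = 12/11
  n = 2: D(2) = 2(2 + 5/6) = 17/3; numerator = 2(12/11) = 24/11; a_2 = (24/11)/(17/3) = 72/187
  n = 3: D(3) = 3(3 + 5/6) = 23/2; numerator = 2(72/187) = 144/187; a_3 = (144/187)/(23/2) = 288/4301
  n = 4: D(4) = 4(4 + 5/6) = 58/3; numerator = 2(288/4301) = 576/4301; a_4 = (576/4301)/(58/3) = 864/124729

r = 3/2; a_0 = 1; a_1 = 12/11; a_2 = 72/187; a_3 = 288/4301; a_4 = 864/124729


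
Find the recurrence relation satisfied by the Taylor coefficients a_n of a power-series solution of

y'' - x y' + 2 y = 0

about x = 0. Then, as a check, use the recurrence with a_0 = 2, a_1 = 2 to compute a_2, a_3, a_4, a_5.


Substitute y = sum_n a_n x^n.
y''(x) has coefficient (n+2)(n+1) a_{n+2} at x^n;
-x y'(x) has coefficient -n a_n at x^n (shift);
2 y(x) has coefficient 2 a_n at x^n.
Matching x^n: (n+2)(n+1) a_{n+2} + (-n + 2) a_n = 0.
Thus a_{n+2} = (n - 2) / ((n+1)(n+2)) * a_n.

Check with a_0 = 2, a_1 = 2 (apply the recurrence for n = 0, 1, 2, 3): a_0 = 2, a_1 = 2, a_2 = -2, a_3 = -1/3, a_4 = 0, a_5 = -1/60.

a_(n+2) = (n - 2) / ((n+1)(n+2)) * a_n; check: a_0 = 2, a_1 = 2, a_2 = -2, a_3 = -1/3, a_4 = 0, a_5 = -1/60


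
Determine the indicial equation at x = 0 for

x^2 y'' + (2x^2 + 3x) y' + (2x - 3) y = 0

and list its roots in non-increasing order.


Divide by x^2 to reach normal form y'' + P_1(x) y' + P_2(x) y = 0 with P_1(x) = 2 + 3/x and P_2(x) = 2/x - 3/x^2.
x = 0 is a singular point because the y'-coefficient 2 + 3/x has a pole at x = 0 and the y-coefficient 2/x - 3/x^2 has a pole at x = 0.
It is a regular singular point because x P_1(x) = p(x) = 2x + 3 and x^2 P_2(x) = q(x) = 2x - 3 are polynomials, hence analytic at x = 0.
p(0) = 3,  q(0) = -3.
Indicial equation: r(r-1) + p(0) r + q(0) = 0, i.e. r^2 + (p(0) - 1) r + q(0) = 0, i.e. r^2 + 2 r - 3 = 0.
Discriminant: (2)^2 - 4(-3) = 16, so r = (-2 ± 4)/2.
Solving: r_1 = 1, r_2 = -3.

indicial: r^2 + 2 r - 3 = 0; roots r_1 = 1, r_2 = -3


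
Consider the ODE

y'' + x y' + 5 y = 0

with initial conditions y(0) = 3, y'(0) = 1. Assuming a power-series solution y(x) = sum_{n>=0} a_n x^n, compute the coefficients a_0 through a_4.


Ansatz: y(x) = sum_{n>=0} a_n x^n, so y'(x) = sum_{n>=1} n a_n x^(n-1) and y''(x) = sum_{n>=2} n(n-1) a_n x^(n-2).
Substitute into P(x) y'' + Q(x) y' + R(x) y = 0 with P(x) = 1, Q(x) = x, R(x) = 5, and match powers of x.
Initial conditions: a_0 = 3, a_1 = 1.
Setting the coefficient of each power of x to zero and solving order by order (substituting the coefficients already found):
  x^0: 2 a_2 + 5 a_0 = 0  ->  2 a_2 = -5 a_0 = -15  ->  a_2 = -15/2
  x^1: 6 a_3 + 6 a_1 = 0  ->  6 a_3 = -6 a_1 = -6  ->  a_3 = -1
  x^2: 12 a_4 + 7 a_2 = 0  ->  12 a_4 = -7 a_2 = 105/2  ->  a_4 = 35/8
Truncated series: y(x) = 3 + x - (15/2) x^2 - x^3 + (35/8) x^4 + O(x^5).

a_0 = 3; a_1 = 1; a_2 = -15/2; a_3 = -1; a_4 = 35/8


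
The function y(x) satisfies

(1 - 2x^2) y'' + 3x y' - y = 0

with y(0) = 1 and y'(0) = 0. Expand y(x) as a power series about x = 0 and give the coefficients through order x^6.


Ansatz: y(x) = sum_{n>=0} a_n x^n, so y'(x) = sum_{n>=1} n a_n x^(n-1) and y''(x) = sum_{n>=2} n(n-1) a_n x^(n-2).
Substitute into P(x) y'' + Q(x) y' + R(x) y = 0 with P(x) = 1 - 2x^2, Q(x) = 3x, R(x) = -1, and match powers of x.
Initial conditions: a_0 = 1, a_1 = 0.
Setting the coefficient of each power of x to zero and solving order by order (substituting the coefficients already found):
  x^0: 2 a_2 - a_0 = 0  ->  2 a_2 = a_0 = 1  ->  a_2 = 1/2
  x^1: 6 a_3 + 2 a_1 = 0  ->  6 a_3 = -2 a_1 = 0  ->  a_3 = 0
  x^2: 12 a_4 + a_2 = 0  ->  12 a_4 = -a_2 = -1/2  ->  a_4 = -1/24
  x^3: 20 a_5 - 4 a_3 = 0  ->  20 a_5 = 4 a_3 = 0  ->  a_5 = 0
  x^4: 30 a_6 - 13 a_4 = 0  ->  30 a_6 = 13 a_4 = -13/24  ->  a_6 = -13/720
Truncated series: y(x) = 1 + (1/2) x^2 - (1/24) x^4 - (13/720) x^6 + O(x^7).

a_0 = 1; a_1 = 0; a_2 = 1/2; a_3 = 0; a_4 = -1/24; a_5 = 0; a_6 = -13/720


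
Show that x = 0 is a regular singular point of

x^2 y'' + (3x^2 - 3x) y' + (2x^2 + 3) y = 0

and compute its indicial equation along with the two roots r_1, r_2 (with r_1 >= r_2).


Divide by x^2 to reach normal form y'' + P_1(x) y' + P_2(x) y = 0 with P_1(x) = 3 - 3/x and P_2(x) = 2 + 3/x^2.
x = 0 is a singular point because the y'-coefficient 3 - 3/x has a pole at x = 0 and the y-coefficient 2 + 3/x^2 has a pole at x = 0.
It is a regular singular point because x P_1(x) = p(x) = 3x - 3 and x^2 P_2(x) = q(x) = 2x^2 + 3 are polynomials, hence analytic at x = 0.
p(0) = -3,  q(0) = 3.
Indicial equation: r(r-1) + p(0) r + q(0) = 0, i.e. r^2 + (p(0) - 1) r + q(0) = 0, i.e. r^2 - 4 r + 3 = 0.
Discriminant: (-4)^2 - 4(3) = 4, so r = (4 ± 2)/2.
Solving: r_1 = 3, r_2 = 1.

indicial: r^2 - 4 r + 3 = 0; roots r_1 = 3, r_2 = 1


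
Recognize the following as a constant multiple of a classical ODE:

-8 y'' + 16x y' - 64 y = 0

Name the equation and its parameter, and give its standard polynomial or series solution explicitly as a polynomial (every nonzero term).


All three coefficients share the factor -8; dividing through by -8 gives  y'' - 2x y' + 8 y = 0.
This matches the Hermite equation y'' - 2x y' + 2n y = 0 with 2n = 8, so n = 4; the polynomial solution is H_4(x).
With y = sum_k a_k x^k, matching x^k gives (k+2)(k+1) a_{k+2} = 2(k - n) a_k = 2(k - 4) a_k. The right side vanishes at k = 4, so the series with the parity of 4 terminates at degree 4.
Standard normalization: leading coefficient of H_n is 2^n, so a_4 = 2^4 = 16. Work downward with a_k = (k+1)(k+2) a_{k+2} / (2(k - n)):
  a_2 = (3)(4)(16) / (2(2 - 4)) = 192/(-4) = -48
  a_0 = (1)(2)(-48) / (2(0 - 4)) = -96/(-8) = 12
Hence H_4(x) = 16 x^4 - 48 x^2 + 12.

H_4(x); series = 16 x^4 - 48 x^2 + 12


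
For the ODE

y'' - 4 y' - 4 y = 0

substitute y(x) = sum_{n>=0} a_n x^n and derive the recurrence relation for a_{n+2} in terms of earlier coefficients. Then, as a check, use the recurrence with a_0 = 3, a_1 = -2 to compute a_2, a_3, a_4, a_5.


Substitute y = sum_n a_n x^n.
y''(x) has coefficient (n+2)(n+1) a_{n+2} at x^n;
-4 y'(x) has coefficient -4 (n+1) a_{n+1} at x^n;
-4 y(x) has coefficient -4 a_n at x^n.
Matching x^n: (n+2)(n+1) a_{n+2} - 4 (n+1) a_{n+1} - 4 a_n = 0.
Thus a_{n+2} = [4 (n+1) a_{n+1} + 4 a_n] / ((n+1)(n+2)).

Check with a_0 = 3, a_1 = -2 (apply the recurrence for n = 0, 1, 2, 3): a_0 = 3, a_1 = -2, a_2 = 2, a_3 = 4/3, a_4 = 2, a_5 = 28/15.

a_(n+2) = [4 (n+1) a_(n+1) + 4 a_n] / ((n+1)(n+2)); check: a_0 = 3, a_1 = -2, a_2 = 2, a_3 = 4/3, a_4 = 2, a_5 = 28/15


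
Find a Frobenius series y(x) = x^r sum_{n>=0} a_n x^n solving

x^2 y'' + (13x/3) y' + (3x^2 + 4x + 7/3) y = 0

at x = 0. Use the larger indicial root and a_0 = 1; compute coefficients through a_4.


Write in Frobenius form y'' + (p(x)/x) y' + (q(x)/x^2) y = 0:
  p(x) = 13/3,  q(x) = 3x^2 + 4x + 7/3.
Indicial equation: r(r-1) + (13/3) r + (7/3) = 0 -> roots r_1 = -1, r_2 = -7/3.
Take r = r_1 = -1. Let y(x) = x^r sum_{n>=0} a_n x^n with a_0 = 1.
Substitute y = x^r sum a_n x^n and match x^{r+n}. The recurrence is
  D(n) a_n + 4 a_{n-1} + 3 a_{n-2} = 0,  where D(n) = (r+n)(r+n-1) + (13/3)(r+n) + (7/3).
  a_n = [-4 a_{n-1} - 3 a_{n-2}] / D(n).
Since the indicial polynomial factors as (r - r_1)(r - r_2), D(n) = (r_1 + n - r_1)(r_1 + n - r_2) = n(n + 4/3).
Evaluating step by step (a_0 = 1):
  n = 1: D(1) = 1(1 + 4/3) = 7/3; numerator = -4(1) = -4; a_1 = (-4)/(7/3) = -12/7
  n = 2: D(2) = 2(2 + 4/3) = 20/3; numerator = -4(-12/7) - 3(1) = 27/7; a_2 = (27/7)/(20/3) = 81/140
  n = 3: D(3) = 3(3 + 4/3) = 13; numerator = -4(81/140) - 3(-12/7) = 99/35; a_3 = (99/35)/(13) = 99/455
  n = 4: D(4) = 4(4 + 4/3) = 64/3; numerator = -4(99/455) - 3(81/140) = -4743/1820; a_4 = (-4743/1820)/(64/3) = -14229/116480

r = -1; a_0 = 1; a_1 = -12/7; a_2 = 81/140; a_3 = 99/455; a_4 = -14229/116480


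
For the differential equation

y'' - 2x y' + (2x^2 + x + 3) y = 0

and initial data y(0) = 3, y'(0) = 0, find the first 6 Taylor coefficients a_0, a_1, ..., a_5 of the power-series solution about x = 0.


Ansatz: y(x) = sum_{n>=0} a_n x^n, so y'(x) = sum_{n>=1} n a_n x^(n-1) and y''(x) = sum_{n>=2} n(n-1) a_n x^(n-2).
Substitute into P(x) y'' + Q(x) y' + R(x) y = 0 with P(x) = 1, Q(x) = -2x, R(x) = 2x^2 + x + 3, and match powers of x.
Initial conditions: a_0 = 3, a_1 = 0.
Setting the coefficient of each power of x to zero and solving order by order (substituting the coefficients already found):
  x^0: 2 a_2 + 3 a_0 = 0  ->  2 a_2 = -3 a_0 = -9  ->  a_2 = -9/2
  x^1: 6 a_3 + a_1 + a_0 = 0  ->  6 a_3 = -a_1 - a_0 = -3  ->  a_3 = -1/2
  x^2: 12 a_4 - a_2 + a_1 + 2 a_0 = 0  ->  12 a_4 = a_2 - a_1 - 2 a_0 = -21/2  ->  a_4 = -7/8
  x^3: 20 a_5 - 3 a_3 + a_2 + 2 a_1 = 0  ->  20 a_5 = 3 a_3 - a_2 - 2 a_1 = 3  ->  a_5 = 3/20
Truncated series: y(x) = 3 - (9/2) x^2 - (1/2) x^3 - (7/8) x^4 + (3/20) x^5 + O(x^6).

a_0 = 3; a_1 = 0; a_2 = -9/2; a_3 = -1/2; a_4 = -7/8; a_5 = 3/20


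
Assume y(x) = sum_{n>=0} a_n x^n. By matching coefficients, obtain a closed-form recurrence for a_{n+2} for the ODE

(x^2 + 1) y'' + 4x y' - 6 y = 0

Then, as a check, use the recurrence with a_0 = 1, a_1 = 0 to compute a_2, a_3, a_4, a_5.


Substitute y = sum_n a_n x^n.
(1 + 1 x^2) y'' contributes (n+2)(n+1) a_{n+2} + n(n-1) a_n at x^n.
4 x y'(x) contributes 4 n a_n at x^n.
-6 y(x) contributes -6 a_n at x^n.
Matching x^n: (n+2)(n+1) a_{n+2} + (n(n-1) + 4 n - 6) a_n = 0.
Thus a_{n+2} = (-n(n-1) - 4 n + 6) / ((n+1)(n+2)) * a_n.

Check with a_0 = 1, a_1 = 0 (apply the recurrence for n = 0, 1, 2, 3): a_0 = 1, a_1 = 0, a_2 = 3, a_3 = 0, a_4 = -1, a_5 = 0.

a_(n+2) = (-n(n-1) - 4 n + 6) / ((n+1)(n+2)) * a_n; check: a_0 = 1, a_1 = 0, a_2 = 3, a_3 = 0, a_4 = -1, a_5 = 0


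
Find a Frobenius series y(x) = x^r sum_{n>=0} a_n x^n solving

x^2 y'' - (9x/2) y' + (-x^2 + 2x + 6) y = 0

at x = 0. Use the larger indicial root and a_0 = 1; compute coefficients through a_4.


Write in Frobenius form y'' + (p(x)/x) y' + (q(x)/x^2) y = 0:
  p(x) = -9/2,  q(x) = -x^2 + 2x + 6.
Indicial equation: r(r-1) + (-9/2) r + (6) = 0 -> roots r_1 = 4, r_2 = 3/2.
Take r = r_1 = 4. Let y(x) = x^r sum_{n>=0} a_n x^n with a_0 = 1.
Substitute y = x^r sum a_n x^n and match x^{r+n}. The recurrence is
  D(n) a_n + 2 a_{n-1} - 1 a_{n-2} = 0,  where D(n) = (r+n)(r+n-1) + (-9/2)(r+n) + (6).
  a_n = [-2 a_{n-1} + 1 a_{n-2}] / D(n).
Since the indicial polynomial factors as (r - r_1)(r - r_2), D(n) = (r_1 + n - r_1)(r_1 + n - r_2) = n(n + 5/2).
Evaluating step by step (a_0 = 1):
  n = 1: D(1) = 1(1 + 5/2) = 7/2; numerator = -2(1) = -2; a_1 = (-2)/(7/2) = -4/7
  n = 2: D(2) = 2(2 + 5/2) = 9; numerator = -2(-4/7) + 1(1) = 15/7; a_2 = (15/7)/(9) = 5/21
  n = 3: D(3) = 3(3 + 5/2) = 33/2; numerator = -2(5/21) + 1(-4/7) = -22/21; a_3 = (-22/21)/(33/2) = -4/63
  n = 4: D(4) = 4(4 + 5/2) = 26; numerator = -2(-4/63) + 1(5/21) = 23/63; a_4 = (23/63)/(26) = 23/1638

r = 4; a_0 = 1; a_1 = -4/7; a_2 = 5/21; a_3 = -4/63; a_4 = 23/1638


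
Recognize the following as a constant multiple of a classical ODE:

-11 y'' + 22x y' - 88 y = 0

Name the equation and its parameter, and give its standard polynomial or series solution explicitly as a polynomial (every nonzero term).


All three coefficients share the factor -11; dividing through by -11 gives  y'' - 2x y' + 8 y = 0.
This matches the Hermite equation y'' - 2x y' + 2n y = 0 with 2n = 8, so n = 4; the polynomial solution is H_4(x).
With y = sum_k a_k x^k, matching x^k gives (k+2)(k+1) a_{k+2} = 2(k - n) a_k = 2(k - 4) a_k. The right side vanishes at k = 4, so the series with the parity of 4 terminates at degree 4.
Standard normalization: leading coefficient of H_n is 2^n, so a_4 = 2^4 = 16. Work downward with a_k = (k+1)(k+2) a_{k+2} / (2(k - n)):
  a_2 = (3)(4)(16) / (2(2 - 4)) = 192/(-4) = -48
  a_0 = (1)(2)(-48) / (2(0 - 4)) = -96/(-8) = 12
Hence H_4(x) = 16 x^4 - 48 x^2 + 12.

H_4(x); series = 16 x^4 - 48 x^2 + 12


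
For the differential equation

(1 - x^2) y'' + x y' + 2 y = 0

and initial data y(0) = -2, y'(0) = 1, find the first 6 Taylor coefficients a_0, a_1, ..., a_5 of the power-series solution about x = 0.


Ansatz: y(x) = sum_{n>=0} a_n x^n, so y'(x) = sum_{n>=1} n a_n x^(n-1) and y''(x) = sum_{n>=2} n(n-1) a_n x^(n-2).
Substitute into P(x) y'' + Q(x) y' + R(x) y = 0 with P(x) = 1 - x^2, Q(x) = x, R(x) = 2, and match powers of x.
Initial conditions: a_0 = -2, a_1 = 1.
Setting the coefficient of each power of x to zero and solving order by order (substituting the coefficients already found):
  x^0: 2 a_2 + 2 a_0 = 0  ->  2 a_2 = -2 a_0 = 4  ->  a_2 = 2
  x^1: 6 a_3 + 3 a_1 = 0  ->  6 a_3 = -3 a_1 = -3  ->  a_3 = -1/2
  x^2: 12 a_4 + 2 a_2 = 0  ->  12 a_4 = -2 a_2 = -4  ->  a_4 = -1/3
  x^3: 20 a_5 - a_3 = 0  ->  20 a_5 = a_3 = -1/2  ->  a_5 = -1/40
Truncated series: y(x) = -2 + x + 2 x^2 - (1/2) x^3 - (1/3) x^4 - (1/40) x^5 + O(x^6).

a_0 = -2; a_1 = 1; a_2 = 2; a_3 = -1/2; a_4 = -1/3; a_5 = -1/40


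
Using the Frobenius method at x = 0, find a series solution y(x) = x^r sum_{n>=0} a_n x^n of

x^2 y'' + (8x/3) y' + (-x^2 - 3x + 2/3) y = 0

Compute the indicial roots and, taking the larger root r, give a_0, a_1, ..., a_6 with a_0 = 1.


Write in Frobenius form y'' + (p(x)/x) y' + (q(x)/x^2) y = 0:
  p(x) = 8/3,  q(x) = -x^2 - 3x + 2/3.
Indicial equation: r(r-1) + (8/3) r + (2/3) = 0 -> roots r_1 = -2/3, r_2 = -1.
Take r = r_1 = -2/3. Let y(x) = x^r sum_{n>=0} a_n x^n with a_0 = 1.
Substitute y = x^r sum a_n x^n and match x^{r+n}. The recurrence is
  D(n) a_n - 3 a_{n-1} - 1 a_{n-2} = 0,  where D(n) = (r+n)(r+n-1) + (8/3)(r+n) + (2/3).
  a_n = [3 a_{n-1} + 1 a_{n-2}] / D(n).
Since the indicial polynomial factors as (r - r_1)(r - r_2), D(n) = (r_1 + n - r_1)(r_1 + n - r_2) = n(n + 1/3).
Evaluating step by step (a_0 = 1):
  n = 1: D(1) = 1(1 + 1/3) = 4/3; numerator = 3(1) = 3; a_1 = (3)/(4/3) = 9/4
  n = 2: D(2) = 2(2 + 1/3) = 14/3; numerator = 3(9/4) + 1(1) = 31/4; a_2 = (31/4)/(14/3) = 93/56
  n = 3: D(3) = 3(3 + 1/3) = 10; numerator = 3(93/56) + 1(9/4) = 405/56; a_3 = (405/56)/(10) = 81/112
  n = 4: D(4) = 4(4 + 1/3) = 52/3; numerator = 3(81/112) + 1(93/56) = 429/112; a_4 = (429/112)/(52/3) = 99/448
  n = 5: D(5) = 5(5 + 1/3) = 80/3; numerator = 3(99/448) + 1(81/112) = 621/448; a_5 = (621/448)/(80/3) = 1863/35840
  n = 6: D(6) = 6(6 + 1/3) = 38; numerator = 3(1863/35840) + 1(99/448) = 13509/35840; a_6 = (13509/35840)/(38) = 711/71680

r = -2/3; a_0 = 1; a_1 = 9/4; a_2 = 93/56; a_3 = 81/112; a_4 = 99/448; a_5 = 1863/35840; a_6 = 711/71680


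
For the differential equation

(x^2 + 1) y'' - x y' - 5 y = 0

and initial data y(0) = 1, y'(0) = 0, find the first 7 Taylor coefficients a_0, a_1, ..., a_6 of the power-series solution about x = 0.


Ansatz: y(x) = sum_{n>=0} a_n x^n, so y'(x) = sum_{n>=1} n a_n x^(n-1) and y''(x) = sum_{n>=2} n(n-1) a_n x^(n-2).
Substitute into P(x) y'' + Q(x) y' + R(x) y = 0 with P(x) = x^2 + 1, Q(x) = -x, R(x) = -5, and match powers of x.
Initial conditions: a_0 = 1, a_1 = 0.
Setting the coefficient of each power of x to zero and solving order by order (substituting the coefficients already found):
  x^0: 2 a_2 - 5 a_0 = 0  ->  2 a_2 = 5 a_0 = 5  ->  a_2 = 5/2
  x^1: 6 a_3 - 6 a_1 = 0  ->  6 a_3 = 6 a_1 = 0  ->  a_3 = 0
  x^2: 12 a_4 - 5 a_2 = 0  ->  12 a_4 = 5 a_2 = 25/2  ->  a_4 = 25/24
  x^3: 20 a_5 - 2 a_3 = 0  ->  20 a_5 = 2 a_3 = 0  ->  a_5 = 0
  x^4: 30 a_6 + 3 a_4 = 0  ->  30 a_6 = -3 a_4 = -25/8  ->  a_6 = -5/48
Truncated series: y(x) = 1 + (5/2) x^2 + (25/24) x^4 - (5/48) x^6 + O(x^7).

a_0 = 1; a_1 = 0; a_2 = 5/2; a_3 = 0; a_4 = 25/24; a_5 = 0; a_6 = -5/48


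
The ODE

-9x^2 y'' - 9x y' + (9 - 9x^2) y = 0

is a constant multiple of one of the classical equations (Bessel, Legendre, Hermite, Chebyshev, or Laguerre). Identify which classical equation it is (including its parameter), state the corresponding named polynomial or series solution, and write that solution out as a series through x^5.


All three coefficients share the factor -9; dividing through by -9 gives  x^2 y'' + x y' + (x^2 - 1) y = 0.
This matches the Bessel equation x^2 y'' + x y' + (x^2 - nu^2) y = 0 with nu^2 = 1, so nu = 1; the solution bounded at x = 0 is J_1(x).
Frobenius at x = 0: indicial roots ±nu; for r = nu the recurrence k(k + 2nu) c_k = -c_{k-2} gives the standard series J_nu(x) = sum_{k>=0} (-1)^k / (k! (k+nu)!) (x/2)^(2k+nu). Evaluate the first 3 terms:
  k = 0: (-1)^0 / (0! * 1! * 2^1) x^1 = 1/(1*1*2) x^1 = (1/2) x^1
  k = 1: (-1)^1 / (1! * 2! * 2^3) x^3 = -1/(1*2*8) x^3 = (-1/16) x^3
  k = 2: (-1)^2 / (2! * 3! * 2^5) x^5 = 1/(2*6*32) x^5 = (1/384) x^5
Hence J_1(x) = x^5/384 - x^3/16 + x/2 + ....

J_1(x); series = x^5/384 - x^3/16 + x/2


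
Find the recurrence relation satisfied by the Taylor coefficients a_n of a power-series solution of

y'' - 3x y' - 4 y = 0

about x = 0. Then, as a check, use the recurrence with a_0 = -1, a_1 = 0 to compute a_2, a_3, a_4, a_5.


Substitute y = sum_n a_n x^n.
y''(x) has coefficient (n+2)(n+1) a_{n+2} at x^n;
-3 x y'(x) has coefficient -3 n a_n at x^n (shift);
-4 y(x) has coefficient -4 a_n at x^n.
Matching x^n: (n+2)(n+1) a_{n+2} + (-3n - 4) a_n = 0.
Thus a_{n+2} = (3n + 4) / ((n+1)(n+2)) * a_n.

Check with a_0 = -1, a_1 = 0 (apply the recurrence for n = 0, 1, 2, 3): a_0 = -1, a_1 = 0, a_2 = -2, a_3 = 0, a_4 = -5/3, a_5 = 0.

a_(n+2) = (3n + 4) / ((n+1)(n+2)) * a_n; check: a_0 = -1, a_1 = 0, a_2 = -2, a_3 = 0, a_4 = -5/3, a_5 = 0


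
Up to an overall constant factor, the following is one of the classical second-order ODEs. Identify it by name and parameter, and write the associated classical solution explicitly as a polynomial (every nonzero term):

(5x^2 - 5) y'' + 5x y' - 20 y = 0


All three coefficients share the factor -5; dividing through by -5 gives  (1 - x^2) y'' - x y' + 4 y = 0.
This matches the Chebyshev equation (1 - x^2) y'' - x y' + n^2 y = 0 (note the -x y' term, not -2x y') with n^2 = 4, so n = 2; the polynomial solution is T_2(x).
With y = sum_k a_k x^k, matching x^k gives (k+2)(k+1) a_{k+2} = (k^2 - n^2) a_k = (k - 2)(k + 2) a_k. The right side vanishes at k = 2, so the series with the parity of 2 terminates at degree 2.
Standard normalization: leading coefficient of T_n is 2^(n-1), so a_2 = 2^1 = 2. Work downward with a_k = (k+1)(k+2) a_{k+2} / ((k - 2)(k + 2)):
  a_0 = (1)(2)(2) / ((0 - 2)(0 + 2)) = 4/(-4) = -1
Hence T_2(x) = 2 x^2 - 1.

T_2(x); series = 2 x^2 - 1


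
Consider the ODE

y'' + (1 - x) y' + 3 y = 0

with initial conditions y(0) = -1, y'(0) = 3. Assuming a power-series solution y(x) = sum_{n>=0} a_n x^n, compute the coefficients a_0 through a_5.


Ansatz: y(x) = sum_{n>=0} a_n x^n, so y'(x) = sum_{n>=1} n a_n x^(n-1) and y''(x) = sum_{n>=2} n(n-1) a_n x^(n-2).
Substitute into P(x) y'' + Q(x) y' + R(x) y = 0 with P(x) = 1, Q(x) = 1 - x, R(x) = 3, and match powers of x.
Initial conditions: a_0 = -1, a_1 = 3.
Setting the coefficient of each power of x to zero and solving order by order (substituting the coefficients already found):
  x^0: 2 a_2 + a_1 + 3 a_0 = 0  ->  2 a_2 = -a_1 - 3 a_0 = 0  ->  a_2 = 0
  x^1: 6 a_3 + 2 a_2 + 2 a_1 = 0  ->  6 a_3 = -2 a_2 - 2 a_1 = -6  ->  a_3 = -1
  x^2: 12 a_4 + 3 a_3 + a_2 = 0  ->  12 a_4 = -3 a_3 - a_2 = 3  ->  a_4 = 1/4
  x^3: 20 a_5 + 4 a_4 = 0  ->  20 a_5 = -4 a_4 = -1  ->  a_5 = -1/20
Truncated series: y(x) = -1 + 3 x - x^3 + (1/4) x^4 - (1/20) x^5 + O(x^6).

a_0 = -1; a_1 = 3; a_2 = 0; a_3 = -1; a_4 = 1/4; a_5 = -1/20


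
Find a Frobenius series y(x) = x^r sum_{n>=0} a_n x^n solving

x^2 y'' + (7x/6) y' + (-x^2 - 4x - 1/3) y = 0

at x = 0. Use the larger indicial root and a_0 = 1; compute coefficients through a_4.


Write in Frobenius form y'' + (p(x)/x) y' + (q(x)/x^2) y = 0:
  p(x) = 7/6,  q(x) = -x^2 - 4x - 1/3.
Indicial equation: r(r-1) + (7/6) r + (-1/3) = 0 -> roots r_1 = 1/2, r_2 = -2/3.
Take r = r_1 = 1/2. Let y(x) = x^r sum_{n>=0} a_n x^n with a_0 = 1.
Substitute y = x^r sum a_n x^n and match x^{r+n}. The recurrence is
  D(n) a_n - 4 a_{n-1} - 1 a_{n-2} = 0,  where D(n) = (r+n)(r+n-1) + (7/6)(r+n) + (-1/3).
  a_n = [4 a_{n-1} + 1 a_{n-2}] / D(n).
Since the indicial polynomial factors as (r - r_1)(r - r_2), D(n) = (r_1 + n - r_1)(r_1 + n - r_2) = n(n + 7/6).
Evaluating step by step (a_0 = 1):
  n = 1: D(1) = 1(1 + 7/6) = 13/6; numerator = 4(1) = 4; a_1 = (4)/(13/6) = 24/13
  n = 2: D(2) = 2(2 + 7/6) = 19/3; numerator = 4(24/13) + 1(1) = 109/13; a_2 = (109/13)/(19/3) = 327/247
  n = 3: D(3) = 3(3 + 7/6) = 25/2; numerator = 4(327/247) + 1(24/13) = 1764/247; a_3 = (1764/247)/(25/2) = 3528/6175
  n = 4: D(4) = 4(4 + 7/6) = 62/3; numerator = 4(3528/6175) + 1(327/247) = 1173/325; a_4 = (1173/325)/(62/3) = 3519/20150

r = 1/2; a_0 = 1; a_1 = 24/13; a_2 = 327/247; a_3 = 3528/6175; a_4 = 3519/20150


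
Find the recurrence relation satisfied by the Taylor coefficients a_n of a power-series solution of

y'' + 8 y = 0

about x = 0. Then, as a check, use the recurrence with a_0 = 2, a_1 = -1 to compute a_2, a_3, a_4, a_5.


Substitute y = sum_n a_n x^n into y'' + (const) y = 0.
y''(x) = sum_{n>=0} (n+2)(n+1) a_{n+2} x^n.
The ODE becomes sum_n [(n+2)(n+1) a_{n+2} + 8 a_n] x^n = 0.
Setting each coefficient to zero gives the recurrence:
  (n+2)(n+1) a_{n+2} + 8 a_n = 0,
  a_{n+2} = -8 / ((n+1)(n+2)) a_n.

Check with a_0 = 2, a_1 = -1 (apply the recurrence for n = 0, 1, 2, 3): a_0 = 2, a_1 = -1, a_2 = -8, a_3 = 4/3, a_4 = 16/3, a_5 = -8/15.

a_{n+2} = -8/((n+1)(n+2)) * a_n; check: a_0 = 2, a_1 = -1, a_2 = -8, a_3 = 4/3, a_4 = 16/3, a_5 = -8/15
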